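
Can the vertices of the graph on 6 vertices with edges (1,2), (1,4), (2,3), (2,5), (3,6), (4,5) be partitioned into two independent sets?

Step 1: Attempt 2-coloring using BFS:
  Start at vertex 1, assign color 0
  Color vertex 2 with color 1 (neighbor of 1)
  Color vertex 4 with color 1 (neighbor of 1)
  Color vertex 3 with color 0 (neighbor of 2)
  Color vertex 5 with color 0 (neighbor of 2)
  Color vertex 6 with color 1 (neighbor of 3)

Step 2: 2-coloring succeeded. No conflicts found.
  Set A (color 0): {1, 3, 5}
  Set B (color 1): {2, 4, 6}

The graph is bipartite with partition {1, 3, 5}, {2, 4, 6}.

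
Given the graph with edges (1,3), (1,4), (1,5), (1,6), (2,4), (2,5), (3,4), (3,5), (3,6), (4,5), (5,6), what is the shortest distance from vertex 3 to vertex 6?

Step 1: Build adjacency list:
  1: 3, 4, 5, 6
  2: 4, 5
  3: 1, 4, 5, 6
  4: 1, 2, 3, 5
  5: 1, 2, 3, 4, 6
  6: 1, 3, 5

Step 2: BFS from vertex 3 to find shortest path to 6:
  vertex 1 reached at distance 1
  vertex 4 reached at distance 1
  vertex 5 reached at distance 1
  vertex 6 reached at distance 1

Step 3: Shortest path: 3 -> 6
Path length: 1 edge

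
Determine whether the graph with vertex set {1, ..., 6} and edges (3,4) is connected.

Step 1: Build adjacency list from edges:
  1: (none)
  2: (none)
  3: 4
  4: 3
  5: (none)
  6: (none)

Step 2: Run BFS/DFS from vertex 1:
  Visited: {1}
  Reached 1 of 6 vertices

Step 3: Only 1 of 6 vertices reached. Graph is disconnected.
Connected components: {1}, {2}, {3, 4}, {5}, {6}
Answer: No, the graph is not connected (5 components).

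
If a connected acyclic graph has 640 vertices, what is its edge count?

A tree on n vertices always has exactly n - 1 edges.
For n = 640: edges = 640 - 1 = 639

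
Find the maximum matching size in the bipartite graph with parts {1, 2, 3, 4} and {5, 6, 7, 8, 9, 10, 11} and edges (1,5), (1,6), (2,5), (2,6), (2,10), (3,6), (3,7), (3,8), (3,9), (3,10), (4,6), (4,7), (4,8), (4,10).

Step 1: List the neighbors of each left vertex:
  1: 5, 6
  2: 5, 6, 10
  3: 6, 7, 8, 9, 10
  4: 6, 7, 8, 10

Step 2: Greedily match left vertices, then look for augmenting paths:
  Match 1 -- 5
  Match 2 -- 6
  Match 3 -- 7
  Match 4 -- 8
  No augmenting path remains.

Step 3: Verify this is maximum:
  Matching size 4 = min(|L|, |R|) = min(4, 7), which is an upper bound, so this matching is maximum.

Maximum matching: {(1,5), (2,6), (3,7), (4,8)}
Size: 4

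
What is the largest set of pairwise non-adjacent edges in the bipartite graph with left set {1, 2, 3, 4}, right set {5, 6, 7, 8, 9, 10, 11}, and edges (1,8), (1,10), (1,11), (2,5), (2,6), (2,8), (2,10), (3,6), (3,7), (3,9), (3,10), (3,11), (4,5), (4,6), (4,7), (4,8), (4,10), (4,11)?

Step 1: List the neighbors of each left vertex:
  1: 8, 10, 11
  2: 5, 6, 8, 10
  3: 6, 7, 9, 10, 11
  4: 5, 6, 7, 8, 10, 11

Step 2: Greedily match left vertices, then look for augmenting paths:
  Match 1 -- 8
  Match 2 -- 5
  Match 3 -- 6
  Match 4 -- 7
  No augmenting path remains.

Step 3: Verify this is maximum:
  Matching size 4 = min(|L|, |R|) = min(4, 7), which is an upper bound, so this matching is maximum.

Maximum matching: {(1,8), (2,5), (3,6), (4,7)}
Size: 4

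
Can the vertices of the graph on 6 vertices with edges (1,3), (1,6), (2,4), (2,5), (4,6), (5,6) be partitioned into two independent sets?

Step 1: Attempt 2-coloring using BFS:
  Start at vertex 1, assign color 0
  Color vertex 3 with color 1 (neighbor of 1)
  Color vertex 6 with color 1 (neighbor of 1)
  Color vertex 4 with color 0 (neighbor of 6)
  Color vertex 5 with color 0 (neighbor of 6)
  Color vertex 2 with color 1 (neighbor of 4)

Step 2: 2-coloring succeeded. No conflicts found.
  Set A (color 0): {1, 4, 5}
  Set B (color 1): {2, 3, 6}

The graph is bipartite with partition {1, 4, 5}, {2, 3, 6}.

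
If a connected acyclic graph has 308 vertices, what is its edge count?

A tree on n vertices always has exactly n - 1 edges.
For n = 308: edges = 308 - 1 = 307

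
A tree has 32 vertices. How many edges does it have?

A tree on n vertices always has exactly n - 1 edges.
For n = 32: edges = 32 - 1 = 31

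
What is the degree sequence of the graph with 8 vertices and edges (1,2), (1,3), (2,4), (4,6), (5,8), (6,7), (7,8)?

Step 1: Count edges incident to each vertex:
  deg(1) = 2 (neighbors: 2, 3)
  deg(2) = 2 (neighbors: 1, 4)
  deg(3) = 1 (neighbors: 1)
  deg(4) = 2 (neighbors: 2, 6)
  deg(5) = 1 (neighbors: 8)
  deg(6) = 2 (neighbors: 4, 7)
  deg(7) = 2 (neighbors: 6, 8)
  deg(8) = 2 (neighbors: 5, 7)

Step 2: Sort degrees in non-increasing order:
  Degrees: [2, 2, 1, 2, 1, 2, 2, 2] -> sorted: [2, 2, 2, 2, 2, 2, 1, 1]

Degree sequence: [2, 2, 2, 2, 2, 2, 1, 1]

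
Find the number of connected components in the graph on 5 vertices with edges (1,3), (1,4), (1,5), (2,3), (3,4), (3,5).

Step 1: Build adjacency list from edges:
  1: 3, 4, 5
  2: 3
  3: 1, 2, 4, 5
  4: 1, 3
  5: 1, 3

Step 2: Run BFS/DFS from vertex 1:
  Visited: {1, 3, 4, 5, 2}
  Reached 5 of 5 vertices

Step 3: All 5 vertices reached from vertex 1, so the graph is connected.
Number of connected components: 1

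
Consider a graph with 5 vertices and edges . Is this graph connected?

Step 1: Build adjacency list from edges:
  1: (none)
  2: (none)
  3: (none)
  4: (none)
  5: (none)

Step 2: Run BFS/DFS from vertex 1:
  Visited: {1}
  Reached 1 of 5 vertices

Step 3: Only 1 of 5 vertices reached. Graph is disconnected.
Connected components: {1}, {2}, {3}, {4}, {5}
Answer: No, the graph is not connected (5 components).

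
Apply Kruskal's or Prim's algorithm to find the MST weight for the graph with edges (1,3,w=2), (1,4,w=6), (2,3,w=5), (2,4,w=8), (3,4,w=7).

Apply Kruskal's algorithm (sort edges by weight, add if no cycle):

Sorted edges by weight:
  (1,3) w=2
  (2,3) w=5
  (1,4) w=6
  (3,4) w=7
  (2,4) w=8

Add edge (1,3) w=2 -- no cycle. Running total: 2
Add edge (2,3) w=5 -- no cycle. Running total: 7
Add edge (1,4) w=6 -- no cycle. Running total: 13

MST edges: (1,3,w=2), (2,3,w=5), (1,4,w=6)
Total MST weight: 2 + 5 + 6 = 13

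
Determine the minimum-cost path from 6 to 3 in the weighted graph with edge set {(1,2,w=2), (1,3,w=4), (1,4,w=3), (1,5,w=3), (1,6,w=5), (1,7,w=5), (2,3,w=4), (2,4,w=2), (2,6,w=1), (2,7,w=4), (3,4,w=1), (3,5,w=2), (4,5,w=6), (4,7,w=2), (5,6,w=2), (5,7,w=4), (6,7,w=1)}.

Step 1: Build adjacency list with weights:
  1: 2(w=2), 3(w=4), 4(w=3), 5(w=3), 6(w=5), 7(w=5)
  2: 1(w=2), 3(w=4), 4(w=2), 6(w=1), 7(w=4)
  3: 1(w=4), 2(w=4), 4(w=1), 5(w=2)
  4: 1(w=3), 2(w=2), 3(w=1), 5(w=6), 7(w=2)
  5: 1(w=3), 3(w=2), 4(w=6), 6(w=2), 7(w=4)
  6: 1(w=5), 2(w=1), 5(w=2), 7(w=1)
  7: 1(w=5), 2(w=4), 4(w=2), 5(w=4), 6(w=1)

Step 2: Apply Dijkstra's algorithm from vertex 6:
  Visit vertex 6 (distance=0)
    Update dist[1] = 5
    Update dist[2] = 1
    Update dist[5] = 2
    Update dist[7] = 1
  Visit vertex 2 (distance=1)
    Update dist[1] = 3
    Update dist[3] = 5
    Update dist[4] = 3
  Visit vertex 7 (distance=1)
  Visit vertex 5 (distance=2)
    Update dist[3] = 4
  Visit vertex 1 (distance=3)
  Visit vertex 4 (distance=3)
  Visit vertex 3 (distance=4)

Step 3: Shortest path: 6 -> 5 -> 3
Total weight: 2 + 2 = 4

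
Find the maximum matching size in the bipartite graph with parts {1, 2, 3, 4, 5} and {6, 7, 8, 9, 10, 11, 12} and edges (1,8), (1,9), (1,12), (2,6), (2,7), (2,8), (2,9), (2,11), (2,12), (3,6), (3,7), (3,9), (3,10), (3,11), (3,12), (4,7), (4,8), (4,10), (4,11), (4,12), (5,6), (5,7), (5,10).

Step 1: List the neighbors of each left vertex:
  1: 8, 9, 12
  2: 6, 7, 8, 9, 11, 12
  3: 6, 7, 9, 10, 11, 12
  4: 7, 8, 10, 11, 12
  5: 6, 7, 10

Step 2: Greedily match left vertices, then look for augmenting paths:
  Match 1 -- 8
  Match 2 -- 9
  Match 3 -- 7
  Match 4 -- 10
  Match 5 -- 6
  No augmenting path remains.

Step 3: Verify this is maximum:
  Matching size 5 = min(|L|, |R|) = min(5, 7), which is an upper bound, so this matching is maximum.

Maximum matching: {(1,8), (2,9), (3,7), (4,10), (5,6)}
Size: 5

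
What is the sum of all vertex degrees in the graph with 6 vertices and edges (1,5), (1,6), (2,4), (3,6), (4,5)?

Step 1: Count edges incident to each vertex:
  deg(1) = 2 (neighbors: 5, 6)
  deg(2) = 1 (neighbors: 4)
  deg(3) = 1 (neighbors: 6)
  deg(4) = 2 (neighbors: 2, 5)
  deg(5) = 2 (neighbors: 1, 4)
  deg(6) = 2 (neighbors: 1, 3)

Step 2: Sum all degrees:
  2 + 1 + 1 + 2 + 2 + 2 = 10

Verification: sum of degrees = 2 * |E| = 2 * 5 = 10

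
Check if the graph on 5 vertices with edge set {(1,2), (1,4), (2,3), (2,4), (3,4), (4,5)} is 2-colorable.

Step 1: Attempt 2-coloring using BFS:
  Start at vertex 1, assign color 0
  Color vertex 2 with color 1 (neighbor of 1)
  Color vertex 4 with color 1 (neighbor of 1)
  Color vertex 3 with color 0 (neighbor of 2)

Step 2: Conflict found! Vertices 2 and 4 are adjacent but have the same color.
This means the graph contains an odd cycle.

The graph is NOT bipartite.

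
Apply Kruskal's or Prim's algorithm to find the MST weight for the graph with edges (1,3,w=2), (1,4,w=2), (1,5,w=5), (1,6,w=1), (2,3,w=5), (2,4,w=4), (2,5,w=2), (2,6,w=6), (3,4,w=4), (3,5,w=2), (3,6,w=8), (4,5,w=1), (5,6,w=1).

Apply Kruskal's algorithm (sort edges by weight, add if no cycle):

Sorted edges by weight:
  (1,6) w=1
  (4,5) w=1
  (5,6) w=1
  (1,3) w=2
  (1,4) w=2
  (2,5) w=2
  (3,5) w=2
  (2,4) w=4
  (3,4) w=4
  (1,5) w=5
  (2,3) w=5
  (2,6) w=6
  (3,6) w=8

Add edge (1,6) w=1 -- no cycle. Running total: 1
Add edge (4,5) w=1 -- no cycle. Running total: 2
Add edge (5,6) w=1 -- no cycle. Running total: 3
Add edge (1,3) w=2 -- no cycle. Running total: 5
Skip edge (1,4) w=2 -- would create cycle
Add edge (2,5) w=2 -- no cycle. Running total: 7

MST edges: (1,6,w=1), (4,5,w=1), (5,6,w=1), (1,3,w=2), (2,5,w=2)
Total MST weight: 1 + 1 + 1 + 2 + 2 = 7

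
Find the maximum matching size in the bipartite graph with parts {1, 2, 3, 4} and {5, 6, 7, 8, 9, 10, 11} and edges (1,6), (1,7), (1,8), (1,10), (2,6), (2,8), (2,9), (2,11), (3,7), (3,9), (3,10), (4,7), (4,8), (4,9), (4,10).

Step 1: List the neighbors of each left vertex:
  1: 6, 7, 8, 10
  2: 6, 8, 9, 11
  3: 7, 9, 10
  4: 7, 8, 9, 10

Step 2: Greedily match left vertices, then look for augmenting paths:
  Match 1 -- 6
  Match 2 -- 8
  Match 3 -- 7
  Match 4 -- 9
  No augmenting path remains.

Step 3: Verify this is maximum:
  Matching size 4 = min(|L|, |R|) = min(4, 7), which is an upper bound, so this matching is maximum.

Maximum matching: {(1,6), (2,8), (3,7), (4,9)}
Size: 4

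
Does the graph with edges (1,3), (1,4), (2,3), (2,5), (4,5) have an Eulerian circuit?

Step 1: Find the degree of each vertex:
  deg(1) = 2
  deg(2) = 2
  deg(3) = 2
  deg(4) = 2
  deg(5) = 2

Step 2: Count vertices with odd degree:
  All vertices have even degree (0 odd-degree vertices)

Step 3: Apply Euler's theorem:
  - Eulerian circuit exists iff graph is connected and all vertices have even degree
  - Eulerian path exists iff graph is connected and has 0 or 2 odd-degree vertices

Graph is connected with 0 odd-degree vertices.
Both Eulerian circuit and Eulerian path exist.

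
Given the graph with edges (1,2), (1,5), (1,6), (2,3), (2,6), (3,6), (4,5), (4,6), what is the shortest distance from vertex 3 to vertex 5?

Step 1: Build adjacency list:
  1: 2, 5, 6
  2: 1, 3, 6
  3: 2, 6
  4: 5, 6
  5: 1, 4
  6: 1, 2, 3, 4

Step 2: BFS from vertex 3 to find shortest path to 5:
  vertex 2 reached at distance 1
  vertex 6 reached at distance 1
  vertex 1 reached at distance 2
  vertex 4 reached at distance 2
  vertex 5 reached at distance 3

Step 3: Shortest path: 3 -> 6 -> 4 -> 5
Path length: 3 edges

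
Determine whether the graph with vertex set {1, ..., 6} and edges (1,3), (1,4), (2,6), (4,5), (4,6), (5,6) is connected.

Step 1: Build adjacency list from edges:
  1: 3, 4
  2: 6
  3: 1
  4: 1, 5, 6
  5: 4, 6
  6: 2, 4, 5

Step 2: Run BFS/DFS from vertex 1:
  Visited: {1, 3, 4, 5, 6, 2}
  Reached 6 of 6 vertices

Step 3: All 6 vertices reached from vertex 1, so the graph is connected.
Answer: Yes, the graph is connected.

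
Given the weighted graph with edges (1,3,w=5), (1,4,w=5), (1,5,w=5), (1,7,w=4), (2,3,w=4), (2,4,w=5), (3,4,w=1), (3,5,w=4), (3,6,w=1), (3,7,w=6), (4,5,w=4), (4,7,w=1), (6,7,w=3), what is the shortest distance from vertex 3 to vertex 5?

Step 1: Build adjacency list with weights:
  1: 3(w=5), 4(w=5), 5(w=5), 7(w=4)
  2: 3(w=4), 4(w=5)
  3: 1(w=5), 2(w=4), 4(w=1), 5(w=4), 6(w=1), 7(w=6)
  4: 1(w=5), 2(w=5), 3(w=1), 5(w=4), 7(w=1)
  5: 1(w=5), 3(w=4), 4(w=4)
  6: 3(w=1), 7(w=3)
  7: 1(w=4), 3(w=6), 4(w=1), 6(w=3)

Step 2: Apply Dijkstra's algorithm from vertex 3:
  Visit vertex 3 (distance=0)
    Update dist[1] = 5
    Update dist[2] = 4
    Update dist[4] = 1
    Update dist[5] = 4
    Update dist[6] = 1
    Update dist[7] = 6
  Visit vertex 4 (distance=1)
    Update dist[7] = 2
  Visit vertex 6 (distance=1)
  Visit vertex 7 (distance=2)
  Visit vertex 2 (distance=4)
  Visit vertex 5 (distance=4)

Step 3: Shortest path: 3 -> 5
Total weight: 4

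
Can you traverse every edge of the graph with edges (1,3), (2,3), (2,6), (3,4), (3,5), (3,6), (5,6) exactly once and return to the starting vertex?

Step 1: Find the degree of each vertex:
  deg(1) = 1
  deg(2) = 2
  deg(3) = 5
  deg(4) = 1
  deg(5) = 2
  deg(6) = 3

Step 2: Count vertices with odd degree:
  Odd-degree vertices: 1, 3, 4, 6 (4 total)

Step 3: Apply Euler's theorem:
  - Eulerian circuit exists iff graph is connected and all vertices have even degree
  - Eulerian path exists iff graph is connected and has 0 or 2 odd-degree vertices

Graph has 4 odd-degree vertices (need 0 or 2).
Neither Eulerian path nor Eulerian circuit exists.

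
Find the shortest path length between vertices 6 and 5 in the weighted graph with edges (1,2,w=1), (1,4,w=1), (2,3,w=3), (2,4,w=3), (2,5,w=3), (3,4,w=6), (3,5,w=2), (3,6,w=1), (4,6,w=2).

Step 1: Build adjacency list with weights:
  1: 2(w=1), 4(w=1)
  2: 1(w=1), 3(w=3), 4(w=3), 5(w=3)
  3: 2(w=3), 4(w=6), 5(w=2), 6(w=1)
  4: 1(w=1), 2(w=3), 3(w=6), 6(w=2)
  5: 2(w=3), 3(w=2)
  6: 3(w=1), 4(w=2)

Step 2: Apply Dijkstra's algorithm from vertex 6:
  Visit vertex 6 (distance=0)
    Update dist[3] = 1
    Update dist[4] = 2
  Visit vertex 3 (distance=1)
    Update dist[2] = 4
    Update dist[5] = 3
  Visit vertex 4 (distance=2)
    Update dist[1] = 3
  Visit vertex 1 (distance=3)
  Visit vertex 5 (distance=3)

Step 3: Shortest path: 6 -> 3 -> 5
Total weight: 1 + 2 = 3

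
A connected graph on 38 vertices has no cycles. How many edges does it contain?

A tree on n vertices always has exactly n - 1 edges.
For n = 38: edges = 38 - 1 = 37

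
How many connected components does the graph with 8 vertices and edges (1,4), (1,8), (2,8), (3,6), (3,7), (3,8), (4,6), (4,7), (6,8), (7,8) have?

Step 1: Build adjacency list from edges:
  1: 4, 8
  2: 8
  3: 6, 7, 8
  4: 1, 6, 7
  5: (none)
  6: 3, 4, 8
  7: 3, 4, 8
  8: 1, 2, 3, 6, 7

Step 2: Run BFS/DFS from vertex 1:
  Visited: {1, 4, 8, 6, 7, 2, 3}
  Reached 7 of 8 vertices

Step 3: Only 7 of 8 vertices reached. Graph is disconnected.
Connected components: {1, 2, 3, 4, 6, 7, 8}, {5}
Number of connected components: 2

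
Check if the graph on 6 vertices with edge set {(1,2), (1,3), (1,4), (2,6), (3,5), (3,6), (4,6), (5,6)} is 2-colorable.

Step 1: Attempt 2-coloring using BFS:
  Start at vertex 1, assign color 0
  Color vertex 2 with color 1 (neighbor of 1)
  Color vertex 3 with color 1 (neighbor of 1)
  Color vertex 4 with color 1 (neighbor of 1)
  Color vertex 6 with color 0 (neighbor of 2)
  Color vertex 5 with color 0 (neighbor of 3)

Step 2: Conflict found! Vertices 6 and 5 are adjacent but have the same color.
This means the graph contains an odd cycle.

The graph is NOT bipartite.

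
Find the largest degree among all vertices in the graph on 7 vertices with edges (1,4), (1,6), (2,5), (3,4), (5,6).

Step 1: Count edges incident to each vertex:
  deg(1) = 2 (neighbors: 4, 6)
  deg(2) = 1 (neighbors: 5)
  deg(3) = 1 (neighbors: 4)
  deg(4) = 2 (neighbors: 1, 3)
  deg(5) = 2 (neighbors: 2, 6)
  deg(6) = 2 (neighbors: 1, 5)
  deg(7) = 0 (neighbors: none)

Step 2: Find maximum:
  max(2, 1, 1, 2, 2, 2, 0) = 2 (vertex 1)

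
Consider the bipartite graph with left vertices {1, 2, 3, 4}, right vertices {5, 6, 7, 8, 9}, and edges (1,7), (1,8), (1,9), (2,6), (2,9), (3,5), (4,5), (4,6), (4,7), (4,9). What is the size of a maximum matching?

Step 1: List the neighbors of each left vertex:
  1: 7, 8, 9
  2: 6, 9
  3: 5
  4: 5, 6, 7, 9

Step 2: Greedily match left vertices, then look for augmenting paths:
  Match 1 -- 7
  Match 2 -- 6
  Match 3 -- 5
  Match 4 -- 9
  No augmenting path remains.

Step 3: Verify this is maximum:
  Matching size 4 = min(|L|, |R|) = min(4, 5), which is an upper bound, so this matching is maximum.

Maximum matching: {(1,7), (2,6), (3,5), (4,9)}
Size: 4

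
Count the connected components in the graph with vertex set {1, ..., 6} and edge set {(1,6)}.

Step 1: Build adjacency list from edges:
  1: 6
  2: (none)
  3: (none)
  4: (none)
  5: (none)
  6: 1

Step 2: Run BFS/DFS from vertex 1:
  Visited: {1, 6}
  Reached 2 of 6 vertices

Step 3: Only 2 of 6 vertices reached. Graph is disconnected.
Connected components: {1, 6}, {2}, {3}, {4}, {5}
Number of connected components: 5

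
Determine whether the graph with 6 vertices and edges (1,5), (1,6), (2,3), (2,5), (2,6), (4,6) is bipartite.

Step 1: Attempt 2-coloring using BFS:
  Start at vertex 1, assign color 0
  Color vertex 5 with color 1 (neighbor of 1)
  Color vertex 6 with color 1 (neighbor of 1)
  Color vertex 2 with color 0 (neighbor of 5)
  Color vertex 4 with color 0 (neighbor of 6)
  Color vertex 3 with color 1 (neighbor of 2)

Step 2: 2-coloring succeeded. No conflicts found.
  Set A (color 0): {1, 2, 4}
  Set B (color 1): {3, 5, 6}

The graph is bipartite with partition {1, 2, 4}, {3, 5, 6}.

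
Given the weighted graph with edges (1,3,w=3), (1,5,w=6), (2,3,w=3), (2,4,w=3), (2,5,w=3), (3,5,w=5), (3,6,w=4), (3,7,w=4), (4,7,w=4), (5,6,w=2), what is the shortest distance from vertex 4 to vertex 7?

Step 1: Build adjacency list with weights:
  1: 3(w=3), 5(w=6)
  2: 3(w=3), 4(w=3), 5(w=3)
  3: 1(w=3), 2(w=3), 5(w=5), 6(w=4), 7(w=4)
  4: 2(w=3), 7(w=4)
  5: 1(w=6), 2(w=3), 3(w=5), 6(w=2)
  6: 3(w=4), 5(w=2)
  7: 3(w=4), 4(w=4)

Step 2: Apply Dijkstra's algorithm from vertex 4:
  Visit vertex 4 (distance=0)
    Update dist[2] = 3
    Update dist[7] = 4
  Visit vertex 2 (distance=3)
    Update dist[3] = 6
    Update dist[5] = 6
  Visit vertex 7 (distance=4)

Step 3: Shortest path: 4 -> 7
Total weight: 4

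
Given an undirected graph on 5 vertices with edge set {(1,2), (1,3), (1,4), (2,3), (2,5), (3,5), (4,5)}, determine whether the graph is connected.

Step 1: Build adjacency list from edges:
  1: 2, 3, 4
  2: 1, 3, 5
  3: 1, 2, 5
  4: 1, 5
  5: 2, 3, 4

Step 2: Run BFS/DFS from vertex 1:
  Visited: {1, 2, 3, 4, 5}
  Reached 5 of 5 vertices

Step 3: All 5 vertices reached from vertex 1, so the graph is connected.
Answer: Yes, the graph is connected.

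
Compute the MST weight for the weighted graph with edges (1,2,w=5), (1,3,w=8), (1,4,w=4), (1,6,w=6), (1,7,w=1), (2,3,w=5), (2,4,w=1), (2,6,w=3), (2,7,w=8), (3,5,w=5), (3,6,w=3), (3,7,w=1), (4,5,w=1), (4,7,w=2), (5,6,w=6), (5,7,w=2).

Apply Kruskal's algorithm (sort edges by weight, add if no cycle):

Sorted edges by weight:
  (1,7) w=1
  (2,4) w=1
  (3,7) w=1
  (4,5) w=1
  (4,7) w=2
  (5,7) w=2
  (2,6) w=3
  (3,6) w=3
  (1,4) w=4
  (1,2) w=5
  (2,3) w=5
  (3,5) w=5
  (1,6) w=6
  (5,6) w=6
  (1,3) w=8
  (2,7) w=8

Add edge (1,7) w=1 -- no cycle. Running total: 1
Add edge (2,4) w=1 -- no cycle. Running total: 2
Add edge (3,7) w=1 -- no cycle. Running total: 3
Add edge (4,5) w=1 -- no cycle. Running total: 4
Add edge (4,7) w=2 -- no cycle. Running total: 6
Skip edge (5,7) w=2 -- would create cycle
Add edge (2,6) w=3 -- no cycle. Running total: 9

MST edges: (1,7,w=1), (2,4,w=1), (3,7,w=1), (4,5,w=1), (4,7,w=2), (2,6,w=3)
Total MST weight: 1 + 1 + 1 + 1 + 2 + 3 = 9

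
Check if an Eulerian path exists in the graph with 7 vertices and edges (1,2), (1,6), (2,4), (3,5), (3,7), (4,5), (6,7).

Step 1: Find the degree of each vertex:
  deg(1) = 2
  deg(2) = 2
  deg(3) = 2
  deg(4) = 2
  deg(5) = 2
  deg(6) = 2
  deg(7) = 2

Step 2: Count vertices with odd degree:
  All vertices have even degree (0 odd-degree vertices)

Step 3: Apply Euler's theorem:
  - Eulerian circuit exists iff graph is connected and all vertices have even degree
  - Eulerian path exists iff graph is connected and has 0 or 2 odd-degree vertices

Graph is connected with 0 odd-degree vertices.
Both Eulerian circuit and Eulerian path exist.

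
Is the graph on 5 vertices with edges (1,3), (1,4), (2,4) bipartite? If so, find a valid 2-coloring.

Step 1: Attempt 2-coloring using BFS:
  Start at vertex 1, assign color 0
  Color vertex 3 with color 1 (neighbor of 1)
  Color vertex 4 with color 1 (neighbor of 1)
  Color vertex 2 with color 0 (neighbor of 4)
  Start new component at vertex 5, assign color 0

Step 2: 2-coloring succeeded. No conflicts found.
  Set A (color 0): {1, 2, 5}
  Set B (color 1): {3, 4}

The graph is bipartite with partition {1, 2, 5}, {3, 4}.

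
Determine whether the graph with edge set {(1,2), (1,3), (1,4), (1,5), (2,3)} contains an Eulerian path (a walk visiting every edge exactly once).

Step 1: Find the degree of each vertex:
  deg(1) = 4
  deg(2) = 2
  deg(3) = 2
  deg(4) = 1
  deg(5) = 1

Step 2: Count vertices with odd degree:
  Odd-degree vertices: 4, 5 (2 total)

Step 3: Apply Euler's theorem:
  - Eulerian circuit exists iff graph is connected and all vertices have even degree
  - Eulerian path exists iff graph is connected and has 0 or 2 odd-degree vertices

Graph is connected with exactly 2 odd-degree vertices (4, 5).
Eulerian path exists (starting and ending at the odd-degree vertices), but no Eulerian circuit.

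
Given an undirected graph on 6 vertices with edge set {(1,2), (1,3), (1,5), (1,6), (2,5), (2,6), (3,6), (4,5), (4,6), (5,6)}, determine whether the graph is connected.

Step 1: Build adjacency list from edges:
  1: 2, 3, 5, 6
  2: 1, 5, 6
  3: 1, 6
  4: 5, 6
  5: 1, 2, 4, 6
  6: 1, 2, 3, 4, 5

Step 2: Run BFS/DFS from vertex 1:
  Visited: {1, 2, 3, 5, 6, 4}
  Reached 6 of 6 vertices

Step 3: All 6 vertices reached from vertex 1, so the graph is connected.
Answer: Yes, the graph is connected.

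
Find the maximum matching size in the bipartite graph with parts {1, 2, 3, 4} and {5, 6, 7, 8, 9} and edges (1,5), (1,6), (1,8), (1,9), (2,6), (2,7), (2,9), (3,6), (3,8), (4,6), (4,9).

Step 1: List the neighbors of each left vertex:
  1: 5, 6, 8, 9
  2: 6, 7, 9
  3: 6, 8
  4: 6, 9

Step 2: Greedily match left vertices, then look for augmenting paths:
  Match 1 -- 5
  Match 2 -- 6
  Match 3 -- 8
  Match 4 -- 9
  No augmenting path remains.

Step 3: Verify this is maximum:
  Matching size 4 = min(|L|, |R|) = min(4, 5), which is an upper bound, so this matching is maximum.

Maximum matching: {(1,5), (2,6), (3,8), (4,9)}
Size: 4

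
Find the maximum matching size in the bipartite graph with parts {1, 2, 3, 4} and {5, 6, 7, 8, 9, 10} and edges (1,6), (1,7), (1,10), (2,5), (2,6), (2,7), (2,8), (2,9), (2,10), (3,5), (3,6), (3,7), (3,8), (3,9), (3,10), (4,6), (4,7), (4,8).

Step 1: List the neighbors of each left vertex:
  1: 6, 7, 10
  2: 5, 6, 7, 8, 9, 10
  3: 5, 6, 7, 8, 9, 10
  4: 6, 7, 8

Step 2: Greedily match left vertices, then look for augmenting paths:
  Match 1 -- 6
  Match 2 -- 5
  Match 3 -- 7
  Match 4 -- 8
  No augmenting path remains.

Step 3: Verify this is maximum:
  Matching size 4 = min(|L|, |R|) = min(4, 6), which is an upper bound, so this matching is maximum.

Maximum matching: {(1,6), (2,5), (3,7), (4,8)}
Size: 4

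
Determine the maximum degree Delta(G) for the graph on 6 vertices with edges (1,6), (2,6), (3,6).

Step 1: Count edges incident to each vertex:
  deg(1) = 1 (neighbors: 6)
  deg(2) = 1 (neighbors: 6)
  deg(3) = 1 (neighbors: 6)
  deg(4) = 0 (neighbors: none)
  deg(5) = 0 (neighbors: none)
  deg(6) = 3 (neighbors: 1, 2, 3)

Step 2: Find maximum:
  max(1, 1, 1, 0, 0, 3) = 3 (vertex 6)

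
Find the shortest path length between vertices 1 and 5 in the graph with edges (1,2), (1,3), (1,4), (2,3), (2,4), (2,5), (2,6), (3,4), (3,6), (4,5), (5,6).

Step 1: Build adjacency list:
  1: 2, 3, 4
  2: 1, 3, 4, 5, 6
  3: 1, 2, 4, 6
  4: 1, 2, 3, 5
  5: 2, 4, 6
  6: 2, 3, 5

Step 2: BFS from vertex 1 to find shortest path to 5:
  vertex 2 reached at distance 1
  vertex 3 reached at distance 1
  vertex 4 reached at distance 1
  vertex 5 reached at distance 2

Step 3: Shortest path: 1 -> 4 -> 5
Path length: 2 edges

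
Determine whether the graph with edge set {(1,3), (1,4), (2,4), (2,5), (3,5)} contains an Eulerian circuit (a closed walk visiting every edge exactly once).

Step 1: Find the degree of each vertex:
  deg(1) = 2
  deg(2) = 2
  deg(3) = 2
  deg(4) = 2
  deg(5) = 2

Step 2: Count vertices with odd degree:
  All vertices have even degree (0 odd-degree vertices)

Step 3: Apply Euler's theorem:
  - Eulerian circuit exists iff graph is connected and all vertices have even degree
  - Eulerian path exists iff graph is connected and has 0 or 2 odd-degree vertices

Graph is connected with 0 odd-degree vertices.
Both Eulerian circuit and Eulerian path exist.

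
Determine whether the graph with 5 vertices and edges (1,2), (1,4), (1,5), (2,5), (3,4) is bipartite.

Step 1: Attempt 2-coloring using BFS:
  Start at vertex 1, assign color 0
  Color vertex 2 with color 1 (neighbor of 1)
  Color vertex 4 with color 1 (neighbor of 1)
  Color vertex 5 with color 1 (neighbor of 1)

Step 2: Conflict found! Vertices 2 and 5 are adjacent but have the same color.
This means the graph contains an odd cycle.

The graph is NOT bipartite.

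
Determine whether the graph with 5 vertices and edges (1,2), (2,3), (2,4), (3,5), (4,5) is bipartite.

Step 1: Attempt 2-coloring using BFS:
  Start at vertex 1, assign color 0
  Color vertex 2 with color 1 (neighbor of 1)
  Color vertex 3 with color 0 (neighbor of 2)
  Color vertex 4 with color 0 (neighbor of 2)
  Color vertex 5 with color 1 (neighbor of 3)

Step 2: 2-coloring succeeded. No conflicts found.
  Set A (color 0): {1, 3, 4}
  Set B (color 1): {2, 5}

The graph is bipartite with partition {1, 3, 4}, {2, 5}.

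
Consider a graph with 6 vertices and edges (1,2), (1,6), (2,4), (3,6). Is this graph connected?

Step 1: Build adjacency list from edges:
  1: 2, 6
  2: 1, 4
  3: 6
  4: 2
  5: (none)
  6: 1, 3

Step 2: Run BFS/DFS from vertex 1:
  Visited: {1, 2, 6, 4, 3}
  Reached 5 of 6 vertices

Step 3: Only 5 of 6 vertices reached. Graph is disconnected.
Connected components: {1, 2, 3, 4, 6}, {5}
Answer: No, the graph is not connected (2 components).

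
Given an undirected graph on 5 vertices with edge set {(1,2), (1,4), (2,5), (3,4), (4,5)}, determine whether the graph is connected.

Step 1: Build adjacency list from edges:
  1: 2, 4
  2: 1, 5
  3: 4
  4: 1, 3, 5
  5: 2, 4

Step 2: Run BFS/DFS from vertex 1:
  Visited: {1, 2, 4, 5, 3}
  Reached 5 of 5 vertices

Step 3: All 5 vertices reached from vertex 1, so the graph is connected.
Answer: Yes, the graph is connected.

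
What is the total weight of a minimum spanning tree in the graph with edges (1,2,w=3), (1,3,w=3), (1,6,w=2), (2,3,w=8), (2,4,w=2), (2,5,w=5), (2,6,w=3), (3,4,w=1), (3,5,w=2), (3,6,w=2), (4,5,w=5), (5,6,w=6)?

Apply Kruskal's algorithm (sort edges by weight, add if no cycle):

Sorted edges by weight:
  (3,4) w=1
  (1,6) w=2
  (2,4) w=2
  (3,5) w=2
  (3,6) w=2
  (1,3) w=3
  (1,2) w=3
  (2,6) w=3
  (2,5) w=5
  (4,5) w=5
  (5,6) w=6
  (2,3) w=8

Add edge (3,4) w=1 -- no cycle. Running total: 1
Add edge (1,6) w=2 -- no cycle. Running total: 3
Add edge (2,4) w=2 -- no cycle. Running total: 5
Add edge (3,5) w=2 -- no cycle. Running total: 7
Add edge (3,6) w=2 -- no cycle. Running total: 9

MST edges: (3,4,w=1), (1,6,w=2), (2,4,w=2), (3,5,w=2), (3,6,w=2)
Total MST weight: 1 + 2 + 2 + 2 + 2 = 9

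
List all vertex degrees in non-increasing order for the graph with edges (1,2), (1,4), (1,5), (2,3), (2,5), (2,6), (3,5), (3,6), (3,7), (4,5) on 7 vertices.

Step 1: Count edges incident to each vertex:
  deg(1) = 3 (neighbors: 2, 4, 5)
  deg(2) = 4 (neighbors: 1, 3, 5, 6)
  deg(3) = 4 (neighbors: 2, 5, 6, 7)
  deg(4) = 2 (neighbors: 1, 5)
  deg(5) = 4 (neighbors: 1, 2, 3, 4)
  deg(6) = 2 (neighbors: 2, 3)
  deg(7) = 1 (neighbors: 3)

Step 2: Sort degrees in non-increasing order:
  Degrees: [3, 4, 4, 2, 4, 2, 1] -> sorted: [4, 4, 4, 3, 2, 2, 1]

Degree sequence: [4, 4, 4, 3, 2, 2, 1]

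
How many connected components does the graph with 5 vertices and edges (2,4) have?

Step 1: Build adjacency list from edges:
  1: (none)
  2: 4
  3: (none)
  4: 2
  5: (none)

Step 2: Run BFS/DFS from vertex 1:
  Visited: {1}
  Reached 1 of 5 vertices

Step 3: Only 1 of 5 vertices reached. Graph is disconnected.
Connected components: {1}, {2, 4}, {3}, {5}
Number of connected components: 4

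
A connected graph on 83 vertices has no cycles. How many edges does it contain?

A tree on n vertices always has exactly n - 1 edges.
For n = 83: edges = 83 - 1 = 82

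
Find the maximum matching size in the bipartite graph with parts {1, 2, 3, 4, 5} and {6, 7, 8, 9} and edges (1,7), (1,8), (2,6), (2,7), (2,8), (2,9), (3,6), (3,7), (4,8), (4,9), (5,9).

Step 1: List the neighbors of each left vertex:
  1: 7, 8
  2: 6, 7, 8, 9
  3: 6, 7
  4: 8, 9
  5: 9

Step 2: Greedily match left vertices, then look for augmenting paths:
  Match 1 -- 7
  Match 2 -- 6
  Match 4 -- 8
  Match 5 -- 9
  No augmenting path remains.

Step 3: Verify this is maximum:
  Matching size 4 = min(|L|, |R|) = min(5, 4), which is an upper bound, so this matching is maximum.

Maximum matching: {(1,7), (2,6), (4,8), (5,9)}
Size: 4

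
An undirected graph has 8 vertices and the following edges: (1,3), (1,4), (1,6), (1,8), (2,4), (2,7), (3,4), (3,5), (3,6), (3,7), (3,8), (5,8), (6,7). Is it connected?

Step 1: Build adjacency list from edges:
  1: 3, 4, 6, 8
  2: 4, 7
  3: 1, 4, 5, 6, 7, 8
  4: 1, 2, 3
  5: 3, 8
  6: 1, 3, 7
  7: 2, 3, 6
  8: 1, 3, 5

Step 2: Run BFS/DFS from vertex 1:
  Visited: {1, 3, 4, 6, 8, 5, 7, 2}
  Reached 8 of 8 vertices

Step 3: All 8 vertices reached from vertex 1, so the graph is connected.
Answer: Yes, the graph is connected.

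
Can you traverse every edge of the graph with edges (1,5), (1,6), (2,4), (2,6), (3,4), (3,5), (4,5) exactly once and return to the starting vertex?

Step 1: Find the degree of each vertex:
  deg(1) = 2
  deg(2) = 2
  deg(3) = 2
  deg(4) = 3
  deg(5) = 3
  deg(6) = 2

Step 2: Count vertices with odd degree:
  Odd-degree vertices: 4, 5 (2 total)

Step 3: Apply Euler's theorem:
  - Eulerian circuit exists iff graph is connected and all vertices have even degree
  - Eulerian path exists iff graph is connected and has 0 or 2 odd-degree vertices

Graph is connected with exactly 2 odd-degree vertices (4, 5).
Eulerian path exists (starting and ending at the odd-degree vertices), but no Eulerian circuit.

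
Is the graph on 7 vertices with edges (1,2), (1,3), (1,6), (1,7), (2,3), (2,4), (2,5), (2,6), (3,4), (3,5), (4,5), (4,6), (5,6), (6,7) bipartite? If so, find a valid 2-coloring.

Step 1: Attempt 2-coloring using BFS:
  Start at vertex 1, assign color 0
  Color vertex 2 with color 1 (neighbor of 1)
  Color vertex 3 with color 1 (neighbor of 1)
  Color vertex 6 with color 1 (neighbor of 1)
  Color vertex 7 with color 1 (neighbor of 1)

Step 2: Conflict found! Vertices 2 and 3 are adjacent but have the same color.
This means the graph contains an odd cycle.

The graph is NOT bipartite.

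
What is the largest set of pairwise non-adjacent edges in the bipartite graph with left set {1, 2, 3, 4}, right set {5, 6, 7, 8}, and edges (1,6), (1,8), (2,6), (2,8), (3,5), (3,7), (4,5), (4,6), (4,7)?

Step 1: List the neighbors of each left vertex:
  1: 6, 8
  2: 6, 8
  3: 5, 7
  4: 5, 6, 7

Step 2: Greedily match left vertices, then look for augmenting paths:
  Match 1 -- 6
  Match 2 -- 8
  Match 3 -- 5
  Match 4 -- 7
  No augmenting path remains.

Step 3: Verify this is maximum:
  Matching size 4 = min(|L|, |R|) = min(4, 4), which is an upper bound, so this matching is maximum.

Maximum matching: {(1,6), (2,8), (3,5), (4,7)}
Size: 4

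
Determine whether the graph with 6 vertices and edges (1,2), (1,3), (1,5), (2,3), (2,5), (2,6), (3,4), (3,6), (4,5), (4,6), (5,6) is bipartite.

Step 1: Attempt 2-coloring using BFS:
  Start at vertex 1, assign color 0
  Color vertex 2 with color 1 (neighbor of 1)
  Color vertex 3 with color 1 (neighbor of 1)
  Color vertex 5 with color 1 (neighbor of 1)

Step 2: Conflict found! Vertices 2 and 3 are adjacent but have the same color.
This means the graph contains an odd cycle.

The graph is NOT bipartite.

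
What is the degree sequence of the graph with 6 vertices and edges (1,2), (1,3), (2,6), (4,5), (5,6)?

Step 1: Count edges incident to each vertex:
  deg(1) = 2 (neighbors: 2, 3)
  deg(2) = 2 (neighbors: 1, 6)
  deg(3) = 1 (neighbors: 1)
  deg(4) = 1 (neighbors: 5)
  deg(5) = 2 (neighbors: 4, 6)
  deg(6) = 2 (neighbors: 2, 5)

Step 2: Sort degrees in non-increasing order:
  Degrees: [2, 2, 1, 1, 2, 2] -> sorted: [2, 2, 2, 2, 1, 1]

Degree sequence: [2, 2, 2, 2, 1, 1]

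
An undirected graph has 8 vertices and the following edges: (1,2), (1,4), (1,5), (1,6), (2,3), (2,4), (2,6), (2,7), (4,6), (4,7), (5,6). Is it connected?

Step 1: Build adjacency list from edges:
  1: 2, 4, 5, 6
  2: 1, 3, 4, 6, 7
  3: 2
  4: 1, 2, 6, 7
  5: 1, 6
  6: 1, 2, 4, 5
  7: 2, 4
  8: (none)

Step 2: Run BFS/DFS from vertex 1:
  Visited: {1, 2, 4, 5, 6, 3, 7}
  Reached 7 of 8 vertices

Step 3: Only 7 of 8 vertices reached. Graph is disconnected.
Connected components: {1, 2, 3, 4, 5, 6, 7}, {8}
Answer: No, the graph is not connected (2 components).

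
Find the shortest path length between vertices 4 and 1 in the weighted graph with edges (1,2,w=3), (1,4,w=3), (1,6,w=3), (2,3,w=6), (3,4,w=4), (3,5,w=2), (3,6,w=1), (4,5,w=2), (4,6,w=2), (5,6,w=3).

Step 1: Build adjacency list with weights:
  1: 2(w=3), 4(w=3), 6(w=3)
  2: 1(w=3), 3(w=6)
  3: 2(w=6), 4(w=4), 5(w=2), 6(w=1)
  4: 1(w=3), 3(w=4), 5(w=2), 6(w=2)
  5: 3(w=2), 4(w=2), 6(w=3)
  6: 1(w=3), 3(w=1), 4(w=2), 5(w=3)

Step 2: Apply Dijkstra's algorithm from vertex 4:
  Visit vertex 4 (distance=0)
    Update dist[1] = 3
    Update dist[3] = 4
    Update dist[5] = 2
    Update dist[6] = 2
  Visit vertex 5 (distance=2)
  Visit vertex 6 (distance=2)
    Update dist[3] = 3
  Visit vertex 1 (distance=3)
    Update dist[2] = 6

Step 3: Shortest path: 4 -> 1
Total weight: 3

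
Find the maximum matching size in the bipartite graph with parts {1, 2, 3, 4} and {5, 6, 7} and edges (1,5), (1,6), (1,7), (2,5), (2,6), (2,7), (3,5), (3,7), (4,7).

Step 1: List the neighbors of each left vertex:
  1: 5, 6, 7
  2: 5, 6, 7
  3: 5, 7
  4: 7

Step 2: Greedily match left vertices, then look for augmenting paths:
  Match 1 -- 5
  Match 2 -- 6
  Match 3 -- 7
  No augmenting path remains.

Step 3: Verify this is maximum:
  Matching size 3 = min(|L|, |R|) = min(4, 3), which is an upper bound, so this matching is maximum.

Maximum matching: {(1,5), (2,6), (3,7)}
Size: 3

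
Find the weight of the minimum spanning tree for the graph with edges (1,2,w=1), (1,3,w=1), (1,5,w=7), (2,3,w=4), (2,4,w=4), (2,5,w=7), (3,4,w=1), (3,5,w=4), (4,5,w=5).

Apply Kruskal's algorithm (sort edges by weight, add if no cycle):

Sorted edges by weight:
  (1,2) w=1
  (1,3) w=1
  (3,4) w=1
  (2,4) w=4
  (2,3) w=4
  (3,5) w=4
  (4,5) w=5
  (1,5) w=7
  (2,5) w=7

Add edge (1,2) w=1 -- no cycle. Running total: 1
Add edge (1,3) w=1 -- no cycle. Running total: 2
Add edge (3,4) w=1 -- no cycle. Running total: 3
Skip edge (2,4) w=4 -- would create cycle
Skip edge (2,3) w=4 -- would create cycle
Add edge (3,5) w=4 -- no cycle. Running total: 7

MST edges: (1,2,w=1), (1,3,w=1), (3,4,w=1), (3,5,w=4)
Total MST weight: 1 + 1 + 1 + 4 = 7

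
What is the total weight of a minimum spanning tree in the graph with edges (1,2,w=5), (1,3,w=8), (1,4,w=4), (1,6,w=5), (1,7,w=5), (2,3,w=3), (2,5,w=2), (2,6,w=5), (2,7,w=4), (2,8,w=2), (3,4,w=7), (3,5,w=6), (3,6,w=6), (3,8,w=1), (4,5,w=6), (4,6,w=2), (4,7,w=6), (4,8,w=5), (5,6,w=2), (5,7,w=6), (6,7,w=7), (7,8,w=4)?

Apply Kruskal's algorithm (sort edges by weight, add if no cycle):

Sorted edges by weight:
  (3,8) w=1
  (2,5) w=2
  (2,8) w=2
  (4,6) w=2
  (5,6) w=2
  (2,3) w=3
  (1,4) w=4
  (2,7) w=4
  (7,8) w=4
  (1,2) w=5
  (1,6) w=5
  (1,7) w=5
  (2,6) w=5
  (4,8) w=5
  (3,5) w=6
  (3,6) w=6
  (4,5) w=6
  (4,7) w=6
  (5,7) w=6
  (3,4) w=7
  (6,7) w=7
  (1,3) w=8

Add edge (3,8) w=1 -- no cycle. Running total: 1
Add edge (2,5) w=2 -- no cycle. Running total: 3
Add edge (2,8) w=2 -- no cycle. Running total: 5
Add edge (4,6) w=2 -- no cycle. Running total: 7
Add edge (5,6) w=2 -- no cycle. Running total: 9
Skip edge (2,3) w=3 -- would create cycle
Add edge (1,4) w=4 -- no cycle. Running total: 13
Add edge (2,7) w=4 -- no cycle. Running total: 17

MST edges: (3,8,w=1), (2,5,w=2), (2,8,w=2), (4,6,w=2), (5,6,w=2), (1,4,w=4), (2,7,w=4)
Total MST weight: 1 + 2 + 2 + 2 + 2 + 4 + 4 = 17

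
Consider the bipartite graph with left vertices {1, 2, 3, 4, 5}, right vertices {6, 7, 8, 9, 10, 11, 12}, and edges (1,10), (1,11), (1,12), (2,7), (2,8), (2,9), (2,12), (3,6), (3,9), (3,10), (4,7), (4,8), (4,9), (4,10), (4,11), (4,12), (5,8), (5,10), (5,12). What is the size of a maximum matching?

Step 1: List the neighbors of each left vertex:
  1: 10, 11, 12
  2: 7, 8, 9, 12
  3: 6, 9, 10
  4: 7, 8, 9, 10, 11, 12
  5: 8, 10, 12

Step 2: Greedily match left vertices, then look for augmenting paths:
  Match 1 -- 10
  Match 2 -- 7
  Match 3 -- 6
  Match 4 -- 8
  Match 5 -- 12
  No augmenting path remains.

Step 3: Verify this is maximum:
  Matching size 5 = min(|L|, |R|) = min(5, 7), which is an upper bound, so this matching is maximum.

Maximum matching: {(1,10), (2,7), (3,6), (4,8), (5,12)}
Size: 5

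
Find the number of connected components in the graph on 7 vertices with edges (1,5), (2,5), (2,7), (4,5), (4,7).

Step 1: Build adjacency list from edges:
  1: 5
  2: 5, 7
  3: (none)
  4: 5, 7
  5: 1, 2, 4
  6: (none)
  7: 2, 4

Step 2: Run BFS/DFS from vertex 1:
  Visited: {1, 5, 2, 4, 7}
  Reached 5 of 7 vertices

Step 3: Only 5 of 7 vertices reached. Graph is disconnected.
Connected components: {1, 2, 4, 5, 7}, {3}, {6}
Number of connected components: 3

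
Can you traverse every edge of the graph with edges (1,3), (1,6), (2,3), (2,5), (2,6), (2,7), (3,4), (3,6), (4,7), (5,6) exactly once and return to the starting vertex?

Step 1: Find the degree of each vertex:
  deg(1) = 2
  deg(2) = 4
  deg(3) = 4
  deg(4) = 2
  deg(5) = 2
  deg(6) = 4
  deg(7) = 2

Step 2: Count vertices with odd degree:
  All vertices have even degree (0 odd-degree vertices)

Step 3: Apply Euler's theorem:
  - Eulerian circuit exists iff graph is connected and all vertices have even degree
  - Eulerian path exists iff graph is connected and has 0 or 2 odd-degree vertices

Graph is connected with 0 odd-degree vertices.
Both Eulerian circuit and Eulerian path exist.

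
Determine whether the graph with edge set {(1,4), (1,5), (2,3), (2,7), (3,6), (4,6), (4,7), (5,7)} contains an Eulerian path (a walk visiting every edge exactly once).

Step 1: Find the degree of each vertex:
  deg(1) = 2
  deg(2) = 2
  deg(3) = 2
  deg(4) = 3
  deg(5) = 2
  deg(6) = 2
  deg(7) = 3

Step 2: Count vertices with odd degree:
  Odd-degree vertices: 4, 7 (2 total)

Step 3: Apply Euler's theorem:
  - Eulerian circuit exists iff graph is connected and all vertices have even degree
  - Eulerian path exists iff graph is connected and has 0 or 2 odd-degree vertices

Graph is connected with exactly 2 odd-degree vertices (4, 7).
Eulerian path exists (starting and ending at the odd-degree vertices), but no Eulerian circuit.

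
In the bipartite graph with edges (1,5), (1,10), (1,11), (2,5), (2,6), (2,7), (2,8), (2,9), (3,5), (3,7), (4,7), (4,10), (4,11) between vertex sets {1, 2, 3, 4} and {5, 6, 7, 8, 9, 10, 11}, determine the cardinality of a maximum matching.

Step 1: List the neighbors of each left vertex:
  1: 5, 10, 11
  2: 5, 6, 7, 8, 9
  3: 5, 7
  4: 7, 10, 11

Step 2: Greedily match left vertices, then look for augmenting paths:
  Match 1 -- 5
  Match 2 -- 6
  Match 3 -- 7
  Match 4 -- 10
  No augmenting path remains.

Step 3: Verify this is maximum:
  Matching size 4 = min(|L|, |R|) = min(4, 7), which is an upper bound, so this matching is maximum.

Maximum matching: {(1,5), (2,6), (3,7), (4,10)}
Size: 4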